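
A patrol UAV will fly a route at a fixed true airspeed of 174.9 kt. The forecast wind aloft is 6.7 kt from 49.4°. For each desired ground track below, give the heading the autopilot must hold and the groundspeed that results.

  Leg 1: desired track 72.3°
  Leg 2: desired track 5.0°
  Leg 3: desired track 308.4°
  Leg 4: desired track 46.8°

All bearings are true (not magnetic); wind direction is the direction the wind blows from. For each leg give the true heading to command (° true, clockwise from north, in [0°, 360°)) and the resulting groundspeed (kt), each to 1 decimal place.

Leg 1: desired track 72.3°; wind correction -0.9° → command heading 71.4°, groundspeed 168.7 kt
Leg 2: desired track 5.0°; wind correction +1.5° → command heading 6.5°, groundspeed 170.1 kt
Leg 3: desired track 308.4°; wind correction +2.2° → command heading 310.6°, groundspeed 176.1 kt
Leg 4: desired track 46.8°; wind correction +0.1° → command heading 46.9°, groundspeed 168.2 kt

Leg 1: heading=71.4°, groundspeed=168.7 kt
Leg 2: heading=6.5°, groundspeed=170.1 kt
Leg 3: heading=310.6°, groundspeed=176.1 kt
Leg 4: heading=46.9°, groundspeed=168.2 kt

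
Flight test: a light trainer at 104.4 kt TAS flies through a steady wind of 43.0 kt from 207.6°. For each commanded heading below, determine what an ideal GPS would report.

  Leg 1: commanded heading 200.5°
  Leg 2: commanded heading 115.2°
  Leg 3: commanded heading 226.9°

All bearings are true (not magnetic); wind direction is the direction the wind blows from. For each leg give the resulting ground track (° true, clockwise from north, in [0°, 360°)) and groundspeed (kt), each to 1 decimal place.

Leg 1: track=195.6°, groundspeed=62.0 kt
Leg 2: track=93.2°, groundspeed=114.6 kt
Leg 3: track=239.5°, groundspeed=65.4 kt

Leg 1: heading 200.5°; drift -4.9° → track 195.6°, groundspeed 62.0 kt
Leg 2: heading 115.2°; drift -22.0° → track 93.2°, groundspeed 114.6 kt
Leg 3: heading 226.9°; drift +12.6° → track 239.5°, groundspeed 65.4 kt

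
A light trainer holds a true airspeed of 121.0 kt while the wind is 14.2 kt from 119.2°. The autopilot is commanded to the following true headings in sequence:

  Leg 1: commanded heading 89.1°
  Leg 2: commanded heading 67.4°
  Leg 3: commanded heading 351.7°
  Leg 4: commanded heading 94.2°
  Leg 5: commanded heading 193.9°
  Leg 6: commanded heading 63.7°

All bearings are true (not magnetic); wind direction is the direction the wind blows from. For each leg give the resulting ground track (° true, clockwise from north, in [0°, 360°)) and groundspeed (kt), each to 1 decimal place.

Leg 1: track=85.4°, groundspeed=108.9 kt
Leg 2: track=61.7°, groundspeed=112.8 kt
Leg 3: track=346.7°, groundspeed=130.1 kt
Leg 4: track=91.0°, groundspeed=108.3 kt
Leg 5: track=200.6°, groundspeed=118.1 kt
Leg 6: track=57.8°, groundspeed=113.6 kt

Leg 1: heading 89.1°; drift -3.7° → track 85.4°, groundspeed 108.9 kt
Leg 2: heading 67.4°; drift -5.7° → track 61.7°, groundspeed 112.8 kt
Leg 3: heading 351.7°; drift -5.0° → track 346.7°, groundspeed 130.1 kt
Leg 4: heading 94.2°; drift -3.2° → track 91.0°, groundspeed 108.3 kt
Leg 5: heading 193.9°; drift +6.7° → track 200.6°, groundspeed 118.1 kt
Leg 6: heading 63.7°; drift -5.9° → track 57.8°, groundspeed 113.6 kt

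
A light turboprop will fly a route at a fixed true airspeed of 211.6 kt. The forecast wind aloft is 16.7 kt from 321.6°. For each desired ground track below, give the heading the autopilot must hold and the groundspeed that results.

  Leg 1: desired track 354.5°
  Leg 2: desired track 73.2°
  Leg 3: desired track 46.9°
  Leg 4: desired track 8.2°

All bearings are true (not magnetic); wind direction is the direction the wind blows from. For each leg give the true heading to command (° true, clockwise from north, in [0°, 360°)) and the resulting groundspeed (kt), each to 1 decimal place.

Leg 1: desired track 354.5°; wind correction -2.5° → command heading 352.0°, groundspeed 197.4 kt
Leg 2: desired track 73.2°; wind correction -4.2° → command heading 69.0°, groundspeed 217.2 kt
Leg 3: desired track 46.9°; wind correction -4.5° → command heading 42.4°, groundspeed 209.6 kt
Leg 4: desired track 8.2°; wind correction -3.3° → command heading 4.9°, groundspeed 199.8 kt

Leg 1: heading=352.0°, groundspeed=197.4 kt
Leg 2: heading=69.0°, groundspeed=217.2 kt
Leg 3: heading=42.4°, groundspeed=209.6 kt
Leg 4: heading=4.9°, groundspeed=199.8 kt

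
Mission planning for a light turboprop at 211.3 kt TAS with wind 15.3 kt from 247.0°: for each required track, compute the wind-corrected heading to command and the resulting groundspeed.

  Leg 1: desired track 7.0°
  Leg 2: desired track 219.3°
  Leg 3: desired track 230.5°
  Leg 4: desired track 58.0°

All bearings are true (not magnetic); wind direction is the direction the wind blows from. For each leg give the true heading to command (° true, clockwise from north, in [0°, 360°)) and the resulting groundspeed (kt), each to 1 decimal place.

Leg 1: heading=3.4°, groundspeed=218.5 kt
Leg 2: heading=221.2°, groundspeed=197.6 kt
Leg 3: heading=231.7°, groundspeed=196.6 kt
Leg 4: heading=57.4°, groundspeed=226.4 kt

Leg 1: desired track 7.0°; wind correction -3.6° → command heading 3.4°, groundspeed 218.5 kt
Leg 2: desired track 219.3°; wind correction +1.9° → command heading 221.2°, groundspeed 197.6 kt
Leg 3: desired track 230.5°; wind correction +1.2° → command heading 231.7°, groundspeed 196.6 kt
Leg 4: desired track 58.0°; wind correction -0.6° → command heading 57.4°, groundspeed 226.4 kt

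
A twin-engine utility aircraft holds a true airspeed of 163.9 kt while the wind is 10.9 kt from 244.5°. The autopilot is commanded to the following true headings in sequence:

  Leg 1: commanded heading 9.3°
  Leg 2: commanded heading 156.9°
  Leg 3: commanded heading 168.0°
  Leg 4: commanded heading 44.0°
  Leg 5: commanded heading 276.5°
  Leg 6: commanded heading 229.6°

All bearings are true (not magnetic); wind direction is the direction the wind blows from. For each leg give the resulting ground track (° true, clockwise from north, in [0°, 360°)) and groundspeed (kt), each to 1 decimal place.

Leg 1: heading 9.3°; drift +3.0° → track 12.3°, groundspeed 170.4 kt
Leg 2: heading 156.9°; drift -3.8° → track 153.1°, groundspeed 163.8 kt
Leg 3: heading 168.0°; drift -3.8° → track 164.2°, groundspeed 161.7 kt
Leg 4: heading 44.0°; drift +1.3° → track 45.3°, groundspeed 174.2 kt
Leg 5: heading 276.5°; drift +2.1° → track 278.6°, groundspeed 154.8 kt
Leg 6: heading 229.6°; drift -1.0° → track 228.6°, groundspeed 153.4 kt

Leg 1: track=12.3°, groundspeed=170.4 kt
Leg 2: track=153.1°, groundspeed=163.8 kt
Leg 3: track=164.2°, groundspeed=161.7 kt
Leg 4: track=45.3°, groundspeed=174.2 kt
Leg 5: track=278.6°, groundspeed=154.8 kt
Leg 6: track=228.6°, groundspeed=153.4 kt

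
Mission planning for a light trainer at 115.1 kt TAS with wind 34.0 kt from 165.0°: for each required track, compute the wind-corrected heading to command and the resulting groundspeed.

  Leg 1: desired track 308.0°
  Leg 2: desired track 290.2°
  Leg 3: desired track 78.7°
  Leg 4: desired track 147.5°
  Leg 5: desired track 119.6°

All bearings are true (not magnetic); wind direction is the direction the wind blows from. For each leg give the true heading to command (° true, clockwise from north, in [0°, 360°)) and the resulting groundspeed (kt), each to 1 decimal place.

Leg 1: heading=297.8°, groundspeed=140.4 kt
Leg 2: heading=276.2°, groundspeed=131.3 kt
Leg 3: heading=95.8°, groundspeed=107.8 kt
Leg 4: heading=152.6°, groundspeed=82.2 kt
Leg 5: heading=131.7°, groundspeed=88.7 kt

Leg 1: desired track 308.0°; wind correction -10.2° → command heading 297.8°, groundspeed 140.4 kt
Leg 2: desired track 290.2°; wind correction -14.0° → command heading 276.2°, groundspeed 131.3 kt
Leg 3: desired track 78.7°; wind correction +17.1° → command heading 95.8°, groundspeed 107.8 kt
Leg 4: desired track 147.5°; wind correction +5.1° → command heading 152.6°, groundspeed 82.2 kt
Leg 5: desired track 119.6°; wind correction +12.1° → command heading 131.7°, groundspeed 88.7 kt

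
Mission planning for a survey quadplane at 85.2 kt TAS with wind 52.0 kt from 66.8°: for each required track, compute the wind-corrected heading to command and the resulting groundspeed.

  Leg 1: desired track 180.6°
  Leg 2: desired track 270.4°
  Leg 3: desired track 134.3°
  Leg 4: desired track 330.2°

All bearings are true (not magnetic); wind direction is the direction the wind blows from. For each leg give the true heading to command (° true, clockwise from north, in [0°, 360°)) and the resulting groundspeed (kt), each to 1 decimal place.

Leg 1: heading=146.7°, groundspeed=91.7 kt
Leg 2: heading=284.5°, groundspeed=130.3 kt
Leg 3: heading=100.0°, groundspeed=50.5 kt
Leg 4: heading=7.5°, groundspeed=73.7 kt

Leg 1: desired track 180.6°; wind correction -33.9° → command heading 146.7°, groundspeed 91.7 kt
Leg 2: desired track 270.4°; wind correction +14.1° → command heading 284.5°, groundspeed 130.3 kt
Leg 3: desired track 134.3°; wind correction -34.3° → command heading 100.0°, groundspeed 50.5 kt
Leg 4: desired track 330.2°; wind correction +37.3° → command heading 7.5°, groundspeed 73.7 kt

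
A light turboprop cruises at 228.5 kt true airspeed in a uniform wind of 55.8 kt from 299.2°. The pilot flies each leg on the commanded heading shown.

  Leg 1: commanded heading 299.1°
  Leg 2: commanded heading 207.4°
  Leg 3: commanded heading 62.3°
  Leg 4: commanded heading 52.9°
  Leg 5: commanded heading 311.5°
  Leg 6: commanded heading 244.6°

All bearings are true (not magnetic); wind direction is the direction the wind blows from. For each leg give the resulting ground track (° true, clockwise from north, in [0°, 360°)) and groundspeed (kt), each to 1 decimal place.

Leg 1: track=299.1°, groundspeed=172.7 kt
Leg 2: track=193.8°, groundspeed=236.9 kt
Leg 3: track=72.5°, groundspeed=263.2 kt
Leg 4: track=64.4°, groundspeed=256.1 kt
Leg 5: track=315.4°, groundspeed=174.4 kt
Leg 6: track=231.5°, groundspeed=201.4 kt

Leg 1: heading 299.1°; drift +0.0° → track 299.1°, groundspeed 172.7 kt
Leg 2: heading 207.4°; drift -13.6° → track 193.8°, groundspeed 236.9 kt
Leg 3: heading 62.3°; drift +10.2° → track 72.5°, groundspeed 263.2 kt
Leg 4: heading 52.9°; drift +11.5° → track 64.4°, groundspeed 256.1 kt
Leg 5: heading 311.5°; drift +3.9° → track 315.4°, groundspeed 174.4 kt
Leg 6: heading 244.6°; drift -13.1° → track 231.5°, groundspeed 201.4 kt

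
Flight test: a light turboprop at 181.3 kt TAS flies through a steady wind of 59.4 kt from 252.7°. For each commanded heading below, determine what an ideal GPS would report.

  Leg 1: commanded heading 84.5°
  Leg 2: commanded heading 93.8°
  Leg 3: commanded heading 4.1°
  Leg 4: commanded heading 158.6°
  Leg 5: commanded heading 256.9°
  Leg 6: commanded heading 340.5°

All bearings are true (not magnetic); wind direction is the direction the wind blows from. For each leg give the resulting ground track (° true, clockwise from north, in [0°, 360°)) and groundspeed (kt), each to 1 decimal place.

Leg 1: track=81.6°, groundspeed=239.8 kt
Leg 2: track=88.6°, groundspeed=237.7 kt
Leg 3: track=19.3°, groundspeed=210.4 kt
Leg 4: track=140.9°, groundspeed=194.8 kt
Leg 5: track=258.9°, groundspeed=122.1 kt
Leg 6: track=358.8°, groundspeed=188.6 kt

Leg 1: heading 84.5°; drift -2.9° → track 81.6°, groundspeed 239.8 kt
Leg 2: heading 93.8°; drift -5.2° → track 88.6°, groundspeed 237.7 kt
Leg 3: heading 4.1°; drift +15.2° → track 19.3°, groundspeed 210.4 kt
Leg 4: heading 158.6°; drift -17.7° → track 140.9°, groundspeed 194.8 kt
Leg 5: heading 256.9°; drift +2.0° → track 258.9°, groundspeed 122.1 kt
Leg 6: heading 340.5°; drift +18.3° → track 358.8°, groundspeed 188.6 kt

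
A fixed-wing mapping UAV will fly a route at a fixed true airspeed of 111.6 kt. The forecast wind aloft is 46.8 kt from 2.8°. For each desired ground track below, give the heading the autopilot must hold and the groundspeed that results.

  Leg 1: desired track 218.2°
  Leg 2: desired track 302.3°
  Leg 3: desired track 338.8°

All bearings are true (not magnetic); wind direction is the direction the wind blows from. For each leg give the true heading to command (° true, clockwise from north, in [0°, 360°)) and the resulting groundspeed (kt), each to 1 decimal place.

Leg 1: heading=232.3°, groundspeed=146.4 kt
Leg 2: heading=323.7°, groundspeed=80.9 kt
Leg 3: heading=348.6°, groundspeed=67.2 kt

Leg 1: desired track 218.2°; wind correction +14.1° → command heading 232.3°, groundspeed 146.4 kt
Leg 2: desired track 302.3°; wind correction +21.4° → command heading 323.7°, groundspeed 80.9 kt
Leg 3: desired track 338.8°; wind correction +9.8° → command heading 348.6°, groundspeed 67.2 kt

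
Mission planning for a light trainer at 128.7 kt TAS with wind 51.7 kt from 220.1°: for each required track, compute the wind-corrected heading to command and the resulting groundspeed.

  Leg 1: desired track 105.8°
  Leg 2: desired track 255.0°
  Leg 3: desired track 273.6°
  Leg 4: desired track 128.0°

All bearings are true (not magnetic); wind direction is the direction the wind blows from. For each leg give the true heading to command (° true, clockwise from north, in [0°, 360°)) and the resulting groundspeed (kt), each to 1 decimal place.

Leg 1: desired track 105.8°; wind correction +21.5° → command heading 127.3°, groundspeed 141.0 kt
Leg 2: desired track 255.0°; wind correction -13.3° → command heading 241.7°, groundspeed 82.9 kt
Leg 3: desired track 273.6°; wind correction -18.8° → command heading 254.8°, groundspeed 91.1 kt
Leg 4: desired track 128.0°; wind correction +23.7° → command heading 151.7°, groundspeed 119.8 kt

Leg 1: heading=127.3°, groundspeed=141.0 kt
Leg 2: heading=241.7°, groundspeed=82.9 kt
Leg 3: heading=254.8°, groundspeed=91.1 kt
Leg 4: heading=151.7°, groundspeed=119.8 kt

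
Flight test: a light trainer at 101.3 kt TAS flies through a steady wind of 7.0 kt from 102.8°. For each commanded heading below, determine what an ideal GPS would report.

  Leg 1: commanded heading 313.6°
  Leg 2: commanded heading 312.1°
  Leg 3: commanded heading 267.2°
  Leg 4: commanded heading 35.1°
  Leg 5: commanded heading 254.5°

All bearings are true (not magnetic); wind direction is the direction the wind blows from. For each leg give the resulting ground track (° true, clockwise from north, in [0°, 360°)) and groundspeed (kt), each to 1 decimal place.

Leg 1: track=311.7°, groundspeed=107.4 kt
Leg 2: track=310.3°, groundspeed=107.5 kt
Leg 3: track=268.2°, groundspeed=108.1 kt
Leg 4: track=31.3°, groundspeed=98.9 kt
Leg 5: track=256.3°, groundspeed=107.5 kt

Leg 1: heading 313.6°; drift -1.9° → track 311.7°, groundspeed 107.4 kt
Leg 2: heading 312.1°; drift -1.8° → track 310.3°, groundspeed 107.5 kt
Leg 3: heading 267.2°; drift +1.0° → track 268.2°, groundspeed 108.1 kt
Leg 4: heading 35.1°; drift -3.8° → track 31.3°, groundspeed 98.9 kt
Leg 5: heading 254.5°; drift +1.8° → track 256.3°, groundspeed 107.5 kt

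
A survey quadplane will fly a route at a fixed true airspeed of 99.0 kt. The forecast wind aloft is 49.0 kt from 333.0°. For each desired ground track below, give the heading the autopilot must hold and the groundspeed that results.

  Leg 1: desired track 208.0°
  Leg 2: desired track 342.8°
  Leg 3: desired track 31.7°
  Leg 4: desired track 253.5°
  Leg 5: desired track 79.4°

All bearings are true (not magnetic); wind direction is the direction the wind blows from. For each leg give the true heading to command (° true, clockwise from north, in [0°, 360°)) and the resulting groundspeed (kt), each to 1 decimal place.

Leg 1: heading=231.9°, groundspeed=118.6 kt
Leg 2: heading=338.0°, groundspeed=50.4 kt
Leg 3: heading=6.7°, groundspeed=64.3 kt
Leg 4: heading=282.6°, groundspeed=77.6 kt
Leg 5: heading=51.1°, groundspeed=101.0 kt

Leg 1: desired track 208.0°; wind correction +23.9° → command heading 231.9°, groundspeed 118.6 kt
Leg 2: desired track 342.8°; wind correction -4.8° → command heading 338.0°, groundspeed 50.4 kt
Leg 3: desired track 31.7°; wind correction -25.0° → command heading 6.7°, groundspeed 64.3 kt
Leg 4: desired track 253.5°; wind correction +29.1° → command heading 282.6°, groundspeed 77.6 kt
Leg 5: desired track 79.4°; wind correction -28.3° → command heading 51.1°, groundspeed 101.0 kt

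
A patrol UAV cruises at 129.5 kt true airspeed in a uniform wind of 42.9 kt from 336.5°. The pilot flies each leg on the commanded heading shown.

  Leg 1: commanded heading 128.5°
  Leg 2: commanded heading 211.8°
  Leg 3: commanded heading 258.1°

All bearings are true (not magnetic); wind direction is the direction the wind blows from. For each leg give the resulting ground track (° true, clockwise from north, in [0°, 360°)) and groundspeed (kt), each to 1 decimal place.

Leg 1: track=135.4°, groundspeed=168.6 kt
Leg 2: track=198.9°, groundspeed=157.9 kt
Leg 3: track=238.9°, groundspeed=128.0 kt

Leg 1: heading 128.5°; drift +6.9° → track 135.4°, groundspeed 168.6 kt
Leg 2: heading 211.8°; drift -12.9° → track 198.9°, groundspeed 157.9 kt
Leg 3: heading 258.1°; drift -19.2° → track 238.9°, groundspeed 128.0 kt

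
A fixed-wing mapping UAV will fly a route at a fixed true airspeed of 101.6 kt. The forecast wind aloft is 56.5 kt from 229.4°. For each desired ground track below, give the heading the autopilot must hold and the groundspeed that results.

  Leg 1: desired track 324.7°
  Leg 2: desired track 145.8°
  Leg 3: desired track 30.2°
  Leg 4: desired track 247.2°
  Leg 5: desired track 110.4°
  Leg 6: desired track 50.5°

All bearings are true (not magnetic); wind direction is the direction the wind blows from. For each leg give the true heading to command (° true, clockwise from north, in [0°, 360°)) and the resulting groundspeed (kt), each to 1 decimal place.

Leg 1: desired track 324.7°; wind correction -33.6° → command heading 291.1°, groundspeed 89.8 kt
Leg 2: desired track 145.8°; wind correction +33.5° → command heading 179.3°, groundspeed 78.4 kt
Leg 3: desired track 30.2°; wind correction -10.5° → command heading 19.7°, groundspeed 153.2 kt
Leg 4: desired track 247.2°; wind correction -9.8° → command heading 237.4°, groundspeed 46.3 kt
Leg 5: desired track 110.4°; wind correction +29.1° → command heading 139.5°, groundspeed 116.2 kt
Leg 6: desired track 50.5°; wind correction +0.6° → command heading 51.1°, groundspeed 158.1 kt

Leg 1: heading=291.1°, groundspeed=89.8 kt
Leg 2: heading=179.3°, groundspeed=78.4 kt
Leg 3: heading=19.7°, groundspeed=153.2 kt
Leg 4: heading=237.4°, groundspeed=46.3 kt
Leg 5: heading=139.5°, groundspeed=116.2 kt
Leg 6: heading=51.1°, groundspeed=158.1 kt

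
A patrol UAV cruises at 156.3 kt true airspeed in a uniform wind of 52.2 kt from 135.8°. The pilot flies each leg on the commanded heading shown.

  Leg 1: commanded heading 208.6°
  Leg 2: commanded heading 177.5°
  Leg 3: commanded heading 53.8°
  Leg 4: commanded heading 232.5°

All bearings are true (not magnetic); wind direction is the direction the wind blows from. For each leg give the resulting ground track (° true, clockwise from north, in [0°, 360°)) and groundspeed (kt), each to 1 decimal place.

Leg 1: heading 208.6°; drift +19.5° → track 228.1°, groundspeed 149.4 kt
Leg 2: heading 177.5°; drift +16.5° → track 194.0°, groundspeed 122.4 kt
Leg 3: heading 53.8°; drift -19.1° → track 34.7°, groundspeed 157.7 kt
Leg 4: heading 232.5°; drift +17.7° → track 250.2°, groundspeed 170.5 kt

Leg 1: track=228.1°, groundspeed=149.4 kt
Leg 2: track=194.0°, groundspeed=122.4 kt
Leg 3: track=34.7°, groundspeed=157.7 kt
Leg 4: track=250.2°, groundspeed=170.5 kt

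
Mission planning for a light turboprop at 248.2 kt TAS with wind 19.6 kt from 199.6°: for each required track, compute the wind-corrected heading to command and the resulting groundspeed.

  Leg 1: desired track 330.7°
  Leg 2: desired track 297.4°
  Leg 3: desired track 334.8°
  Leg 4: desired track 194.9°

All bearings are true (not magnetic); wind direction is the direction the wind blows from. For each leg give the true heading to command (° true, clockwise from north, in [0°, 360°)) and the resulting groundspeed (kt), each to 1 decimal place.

Leg 1: desired track 330.7°; wind correction -3.4° → command heading 327.3°, groundspeed 260.6 kt
Leg 2: desired track 297.4°; wind correction -4.5° → command heading 292.9°, groundspeed 250.1 kt
Leg 3: desired track 334.8°; wind correction -3.2° → command heading 331.6°, groundspeed 261.7 kt
Leg 4: desired track 194.9°; wind correction +0.4° → command heading 195.3°, groundspeed 228.7 kt

Leg 1: heading=327.3°, groundspeed=260.6 kt
Leg 2: heading=292.9°, groundspeed=250.1 kt
Leg 3: heading=331.6°, groundspeed=261.7 kt
Leg 4: heading=195.3°, groundspeed=228.7 kt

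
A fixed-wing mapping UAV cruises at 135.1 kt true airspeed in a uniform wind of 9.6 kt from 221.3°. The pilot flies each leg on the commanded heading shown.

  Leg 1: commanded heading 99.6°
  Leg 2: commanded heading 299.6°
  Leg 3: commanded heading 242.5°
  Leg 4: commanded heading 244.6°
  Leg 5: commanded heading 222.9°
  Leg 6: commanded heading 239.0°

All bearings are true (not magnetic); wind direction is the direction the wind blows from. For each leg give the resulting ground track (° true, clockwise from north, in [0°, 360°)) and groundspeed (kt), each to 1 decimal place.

Leg 1: track=96.3°, groundspeed=140.4 kt
Leg 2: track=303.6°, groundspeed=133.5 kt
Leg 3: track=244.1°, groundspeed=126.2 kt
Leg 4: track=246.3°, groundspeed=126.3 kt
Leg 5: track=223.0°, groundspeed=125.5 kt
Leg 6: track=240.3°, groundspeed=126.0 kt

Leg 1: heading 99.6°; drift -3.3° → track 96.3°, groundspeed 140.4 kt
Leg 2: heading 299.6°; drift +4.0° → track 303.6°, groundspeed 133.5 kt
Leg 3: heading 242.5°; drift +1.6° → track 244.1°, groundspeed 126.2 kt
Leg 4: heading 244.6°; drift +1.7° → track 246.3°, groundspeed 126.3 kt
Leg 5: heading 222.9°; drift +0.1° → track 223.0°, groundspeed 125.5 kt
Leg 6: heading 239.0°; drift +1.3° → track 240.3°, groundspeed 126.0 kt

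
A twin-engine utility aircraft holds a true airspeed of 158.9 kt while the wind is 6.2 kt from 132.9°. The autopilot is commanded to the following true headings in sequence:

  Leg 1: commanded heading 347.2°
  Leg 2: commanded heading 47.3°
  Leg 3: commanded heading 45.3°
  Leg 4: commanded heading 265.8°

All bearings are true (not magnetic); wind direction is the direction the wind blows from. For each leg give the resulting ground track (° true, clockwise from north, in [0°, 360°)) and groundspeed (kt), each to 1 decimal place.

Leg 1: track=346.0°, groundspeed=164.1 kt
Leg 2: track=45.1°, groundspeed=158.5 kt
Leg 3: track=43.1°, groundspeed=158.8 kt
Leg 4: track=267.4°, groundspeed=163.2 kt

Leg 1: heading 347.2°; drift -1.2° → track 346.0°, groundspeed 164.1 kt
Leg 2: heading 47.3°; drift -2.2° → track 45.1°, groundspeed 158.5 kt
Leg 3: heading 45.3°; drift -2.2° → track 43.1°, groundspeed 158.8 kt
Leg 4: heading 265.8°; drift +1.6° → track 267.4°, groundspeed 163.2 kt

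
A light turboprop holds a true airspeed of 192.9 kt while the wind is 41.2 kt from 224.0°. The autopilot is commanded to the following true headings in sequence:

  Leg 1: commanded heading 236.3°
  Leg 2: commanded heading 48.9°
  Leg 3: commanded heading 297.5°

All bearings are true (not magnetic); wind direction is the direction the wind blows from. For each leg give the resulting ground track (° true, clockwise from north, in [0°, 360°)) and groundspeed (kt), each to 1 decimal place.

Leg 1: track=239.6°, groundspeed=152.9 kt
Leg 2: track=48.0°, groundspeed=234.0 kt
Leg 3: track=309.8°, groundspeed=185.5 kt

Leg 1: heading 236.3°; drift +3.3° → track 239.6°, groundspeed 152.9 kt
Leg 2: heading 48.9°; drift -0.9° → track 48.0°, groundspeed 234.0 kt
Leg 3: heading 297.5°; drift +12.3° → track 309.8°, groundspeed 185.5 kt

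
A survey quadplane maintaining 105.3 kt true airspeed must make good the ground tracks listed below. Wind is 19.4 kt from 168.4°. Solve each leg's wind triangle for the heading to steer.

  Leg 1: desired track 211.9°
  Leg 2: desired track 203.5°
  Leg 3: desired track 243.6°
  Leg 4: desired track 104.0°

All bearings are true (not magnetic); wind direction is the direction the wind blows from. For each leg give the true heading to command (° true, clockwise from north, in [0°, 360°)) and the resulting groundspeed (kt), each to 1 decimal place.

Leg 1: desired track 211.9°; wind correction -7.3° → command heading 204.6°, groundspeed 90.4 kt
Leg 2: desired track 203.5°; wind correction -6.1° → command heading 197.4°, groundspeed 88.8 kt
Leg 3: desired track 243.6°; wind correction -10.3° → command heading 233.3°, groundspeed 98.7 kt
Leg 4: desired track 104.0°; wind correction +9.6° → command heading 113.6°, groundspeed 95.5 kt

Leg 1: heading=204.6°, groundspeed=90.4 kt
Leg 2: heading=197.4°, groundspeed=88.8 kt
Leg 3: heading=233.3°, groundspeed=98.7 kt
Leg 4: heading=113.6°, groundspeed=95.5 kt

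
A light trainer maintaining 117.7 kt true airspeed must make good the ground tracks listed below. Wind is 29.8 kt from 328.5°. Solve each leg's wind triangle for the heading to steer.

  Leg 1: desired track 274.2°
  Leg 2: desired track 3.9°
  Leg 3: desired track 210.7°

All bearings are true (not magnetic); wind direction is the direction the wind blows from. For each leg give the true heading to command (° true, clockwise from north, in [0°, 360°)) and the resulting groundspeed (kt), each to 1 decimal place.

Leg 1: heading=286.1°, groundspeed=97.8 kt
Leg 2: heading=355.5°, groundspeed=92.1 kt
Leg 3: heading=223.6°, groundspeed=128.6 kt

Leg 1: desired track 274.2°; wind correction +11.9° → command heading 286.1°, groundspeed 97.8 kt
Leg 2: desired track 3.9°; wind correction -8.4° → command heading 355.5°, groundspeed 92.1 kt
Leg 3: desired track 210.7°; wind correction +12.9° → command heading 223.6°, groundspeed 128.6 kt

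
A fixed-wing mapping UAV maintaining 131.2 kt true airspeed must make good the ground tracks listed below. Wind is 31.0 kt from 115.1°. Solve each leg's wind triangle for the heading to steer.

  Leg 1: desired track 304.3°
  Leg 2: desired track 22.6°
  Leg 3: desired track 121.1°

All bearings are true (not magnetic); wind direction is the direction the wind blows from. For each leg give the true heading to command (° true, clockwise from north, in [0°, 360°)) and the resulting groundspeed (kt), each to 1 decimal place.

Leg 1: desired track 304.3°; wind correction +2.2° → command heading 306.5°, groundspeed 161.7 kt
Leg 2: desired track 22.6°; wind correction +13.7° → command heading 36.3°, groundspeed 128.8 kt
Leg 3: desired track 121.1°; wind correction -1.4° → command heading 119.7°, groundspeed 100.3 kt

Leg 1: heading=306.5°, groundspeed=161.7 kt
Leg 2: heading=36.3°, groundspeed=128.8 kt
Leg 3: heading=119.7°, groundspeed=100.3 kt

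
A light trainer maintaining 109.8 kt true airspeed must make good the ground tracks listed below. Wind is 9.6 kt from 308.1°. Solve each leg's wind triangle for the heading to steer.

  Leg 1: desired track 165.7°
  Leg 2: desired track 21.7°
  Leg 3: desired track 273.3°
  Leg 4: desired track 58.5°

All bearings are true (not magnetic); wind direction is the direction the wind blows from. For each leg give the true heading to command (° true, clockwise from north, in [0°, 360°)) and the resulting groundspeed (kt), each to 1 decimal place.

Leg 1: heading=168.8°, groundspeed=117.2 kt
Leg 2: heading=16.9°, groundspeed=106.7 kt
Leg 3: heading=276.2°, groundspeed=101.8 kt
Leg 4: heading=53.8°, groundspeed=112.8 kt

Leg 1: desired track 165.7°; wind correction +3.1° → command heading 168.8°, groundspeed 117.2 kt
Leg 2: desired track 21.7°; wind correction -4.8° → command heading 16.9°, groundspeed 106.7 kt
Leg 3: desired track 273.3°; wind correction +2.9° → command heading 276.2°, groundspeed 101.8 kt
Leg 4: desired track 58.5°; wind correction -4.7° → command heading 53.8°, groundspeed 112.8 kt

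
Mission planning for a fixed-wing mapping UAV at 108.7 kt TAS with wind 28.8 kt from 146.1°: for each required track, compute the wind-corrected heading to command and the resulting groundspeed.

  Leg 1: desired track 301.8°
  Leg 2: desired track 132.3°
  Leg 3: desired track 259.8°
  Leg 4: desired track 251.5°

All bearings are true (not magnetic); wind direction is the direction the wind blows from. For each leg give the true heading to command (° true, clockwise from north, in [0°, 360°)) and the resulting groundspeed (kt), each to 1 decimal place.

Leg 1: heading=295.5°, groundspeed=134.3 kt
Leg 2: heading=135.9°, groundspeed=80.5 kt
Leg 3: heading=245.8°, groundspeed=117.0 kt
Leg 4: heading=236.7°, groundspeed=112.7 kt

Leg 1: desired track 301.8°; wind correction -6.3° → command heading 295.5°, groundspeed 134.3 kt
Leg 2: desired track 132.3°; wind correction +3.6° → command heading 135.9°, groundspeed 80.5 kt
Leg 3: desired track 259.8°; wind correction -14.0° → command heading 245.8°, groundspeed 117.0 kt
Leg 4: desired track 251.5°; wind correction -14.8° → command heading 236.7°, groundspeed 112.7 kt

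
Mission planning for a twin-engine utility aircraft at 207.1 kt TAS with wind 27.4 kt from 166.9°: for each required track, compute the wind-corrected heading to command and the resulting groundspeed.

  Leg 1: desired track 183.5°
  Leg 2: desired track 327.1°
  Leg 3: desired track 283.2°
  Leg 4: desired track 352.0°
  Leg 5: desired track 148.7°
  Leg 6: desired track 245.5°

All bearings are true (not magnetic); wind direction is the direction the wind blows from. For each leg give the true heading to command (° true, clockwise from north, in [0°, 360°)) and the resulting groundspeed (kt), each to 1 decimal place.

Leg 1: heading=181.3°, groundspeed=180.7 kt
Leg 2: heading=324.5°, groundspeed=232.7 kt
Leg 3: heading=276.4°, groundspeed=217.8 kt
Leg 4: heading=352.7°, groundspeed=234.4 kt
Leg 5: heading=151.1°, groundspeed=180.9 kt
Leg 6: heading=238.0°, groundspeed=199.9 kt

Leg 1: desired track 183.5°; wind correction -2.2° → command heading 181.3°, groundspeed 180.7 kt
Leg 2: desired track 327.1°; wind correction -2.6° → command heading 324.5°, groundspeed 232.7 kt
Leg 3: desired track 283.2°; wind correction -6.8° → command heading 276.4°, groundspeed 217.8 kt
Leg 4: desired track 352.0°; wind correction +0.7° → command heading 352.7°, groundspeed 234.4 kt
Leg 5: desired track 148.7°; wind correction +2.4° → command heading 151.1°, groundspeed 180.9 kt
Leg 6: desired track 245.5°; wind correction -7.5° → command heading 238.0°, groundspeed 199.9 kt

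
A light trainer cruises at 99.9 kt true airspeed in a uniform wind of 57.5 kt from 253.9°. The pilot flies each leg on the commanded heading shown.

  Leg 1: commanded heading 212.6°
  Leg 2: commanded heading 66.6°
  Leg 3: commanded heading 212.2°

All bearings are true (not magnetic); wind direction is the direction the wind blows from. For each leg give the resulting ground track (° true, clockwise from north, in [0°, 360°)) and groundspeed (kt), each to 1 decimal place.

Leg 1: heading 212.6°; drift -33.8° → track 178.8°, groundspeed 68.2 kt
Leg 2: heading 66.6°; drift +2.7° → track 69.3°, groundspeed 157.1 kt
Leg 3: heading 212.2°; drift -33.9° → track 178.3°, groundspeed 68.6 kt

Leg 1: track=178.8°, groundspeed=68.2 kt
Leg 2: track=69.3°, groundspeed=157.1 kt
Leg 3: track=178.3°, groundspeed=68.6 kt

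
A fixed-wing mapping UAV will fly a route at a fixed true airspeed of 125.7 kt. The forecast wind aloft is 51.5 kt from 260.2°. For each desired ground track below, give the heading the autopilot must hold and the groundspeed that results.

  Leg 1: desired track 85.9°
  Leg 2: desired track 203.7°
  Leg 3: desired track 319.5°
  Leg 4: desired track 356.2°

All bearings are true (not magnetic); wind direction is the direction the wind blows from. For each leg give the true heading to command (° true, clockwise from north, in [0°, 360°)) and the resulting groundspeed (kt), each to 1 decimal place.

Leg 1: desired track 85.9°; wind correction +2.3° → command heading 88.2°, groundspeed 176.8 kt
Leg 2: desired track 203.7°; wind correction +20.0° → command heading 223.7°, groundspeed 89.7 kt
Leg 3: desired track 319.5°; wind correction -20.6° → command heading 298.9°, groundspeed 91.3 kt
Leg 4: desired track 356.2°; wind correction -24.0° → command heading 332.2°, groundspeed 120.2 kt

Leg 1: heading=88.2°, groundspeed=176.8 kt
Leg 2: heading=223.7°, groundspeed=89.7 kt
Leg 3: heading=298.9°, groundspeed=91.3 kt
Leg 4: heading=332.2°, groundspeed=120.2 kt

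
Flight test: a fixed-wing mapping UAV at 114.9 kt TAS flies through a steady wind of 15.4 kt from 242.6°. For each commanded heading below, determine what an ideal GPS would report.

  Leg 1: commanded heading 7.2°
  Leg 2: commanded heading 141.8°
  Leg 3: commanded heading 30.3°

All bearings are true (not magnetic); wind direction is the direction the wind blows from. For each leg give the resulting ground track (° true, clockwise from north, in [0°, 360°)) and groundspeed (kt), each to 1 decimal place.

Leg 1: track=13.1°, groundspeed=124.3 kt
Leg 2: track=134.5°, groundspeed=118.8 kt
Leg 3: track=34.0°, groundspeed=128.2 kt

Leg 1: heading 7.2°; drift +5.9° → track 13.1°, groundspeed 124.3 kt
Leg 2: heading 141.8°; drift -7.3° → track 134.5°, groundspeed 118.8 kt
Leg 3: heading 30.3°; drift +3.7° → track 34.0°, groundspeed 128.2 kt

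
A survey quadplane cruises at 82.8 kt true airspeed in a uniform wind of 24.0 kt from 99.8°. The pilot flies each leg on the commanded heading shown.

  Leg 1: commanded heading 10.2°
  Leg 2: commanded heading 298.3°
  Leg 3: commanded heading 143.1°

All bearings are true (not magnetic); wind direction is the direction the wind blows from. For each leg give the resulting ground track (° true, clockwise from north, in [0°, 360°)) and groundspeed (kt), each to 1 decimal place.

Leg 1: heading 10.2°; drift -16.2° → track 354.0°, groundspeed 86.0 kt
Leg 2: heading 298.3°; drift -4.1° → track 294.2°, groundspeed 105.8 kt
Leg 3: heading 143.1°; drift +14.1° → track 157.2°, groundspeed 67.4 kt

Leg 1: track=354.0°, groundspeed=86.0 kt
Leg 2: track=294.2°, groundspeed=105.8 kt
Leg 3: track=157.2°, groundspeed=67.4 kt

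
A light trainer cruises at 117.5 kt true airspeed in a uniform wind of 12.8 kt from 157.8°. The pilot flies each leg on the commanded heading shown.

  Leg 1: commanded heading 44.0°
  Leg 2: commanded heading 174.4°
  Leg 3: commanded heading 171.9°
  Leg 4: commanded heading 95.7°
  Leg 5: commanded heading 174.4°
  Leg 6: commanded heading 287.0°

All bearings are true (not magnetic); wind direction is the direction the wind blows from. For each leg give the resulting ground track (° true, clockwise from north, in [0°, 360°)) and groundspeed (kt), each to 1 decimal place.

Leg 1: track=38.5°, groundspeed=123.2 kt
Leg 2: track=176.4°, groundspeed=105.3 kt
Leg 3: track=173.6°, groundspeed=105.1 kt
Leg 4: track=89.9°, groundspeed=112.1 kt
Leg 5: track=176.4°, groundspeed=105.3 kt
Leg 6: track=291.5°, groundspeed=126.0 kt

Leg 1: heading 44.0°; drift -5.5° → track 38.5°, groundspeed 123.2 kt
Leg 2: heading 174.4°; drift +2.0° → track 176.4°, groundspeed 105.3 kt
Leg 3: heading 171.9°; drift +1.7° → track 173.6°, groundspeed 105.1 kt
Leg 4: heading 95.7°; drift -5.8° → track 89.9°, groundspeed 112.1 kt
Leg 5: heading 174.4°; drift +2.0° → track 176.4°, groundspeed 105.3 kt
Leg 6: heading 287.0°; drift +4.5° → track 291.5°, groundspeed 126.0 kt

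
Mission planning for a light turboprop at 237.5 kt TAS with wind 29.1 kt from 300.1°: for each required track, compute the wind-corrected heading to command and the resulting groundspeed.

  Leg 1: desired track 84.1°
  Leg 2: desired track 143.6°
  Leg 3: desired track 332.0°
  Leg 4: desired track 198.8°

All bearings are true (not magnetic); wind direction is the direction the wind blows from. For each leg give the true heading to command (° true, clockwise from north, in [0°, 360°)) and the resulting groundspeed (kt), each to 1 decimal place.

Leg 1: heading=80.0°, groundspeed=260.4 kt
Leg 2: heading=146.4°, groundspeed=263.9 kt
Leg 3: heading=328.3°, groundspeed=212.3 kt
Leg 4: heading=205.7°, groundspeed=241.5 kt

Leg 1: desired track 84.1°; wind correction -4.1° → command heading 80.0°, groundspeed 260.4 kt
Leg 2: desired track 143.6°; wind correction +2.8° → command heading 146.4°, groundspeed 263.9 kt
Leg 3: desired track 332.0°; wind correction -3.7° → command heading 328.3°, groundspeed 212.3 kt
Leg 4: desired track 198.8°; wind correction +6.9° → command heading 205.7°, groundspeed 241.5 kt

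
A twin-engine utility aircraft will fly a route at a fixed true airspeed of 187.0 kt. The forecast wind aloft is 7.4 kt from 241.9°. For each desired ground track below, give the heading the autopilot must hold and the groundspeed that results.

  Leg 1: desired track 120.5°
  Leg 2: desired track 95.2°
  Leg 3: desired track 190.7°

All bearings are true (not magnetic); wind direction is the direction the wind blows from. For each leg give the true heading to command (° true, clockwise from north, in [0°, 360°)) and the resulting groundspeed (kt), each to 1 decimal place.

Leg 1: heading=122.4°, groundspeed=190.7 kt
Leg 2: heading=96.4°, groundspeed=193.1 kt
Leg 3: heading=192.5°, groundspeed=182.3 kt

Leg 1: desired track 120.5°; wind correction +1.9° → command heading 122.4°, groundspeed 190.7 kt
Leg 2: desired track 95.2°; wind correction +1.2° → command heading 96.4°, groundspeed 193.1 kt
Leg 3: desired track 190.7°; wind correction +1.8° → command heading 192.5°, groundspeed 182.3 kt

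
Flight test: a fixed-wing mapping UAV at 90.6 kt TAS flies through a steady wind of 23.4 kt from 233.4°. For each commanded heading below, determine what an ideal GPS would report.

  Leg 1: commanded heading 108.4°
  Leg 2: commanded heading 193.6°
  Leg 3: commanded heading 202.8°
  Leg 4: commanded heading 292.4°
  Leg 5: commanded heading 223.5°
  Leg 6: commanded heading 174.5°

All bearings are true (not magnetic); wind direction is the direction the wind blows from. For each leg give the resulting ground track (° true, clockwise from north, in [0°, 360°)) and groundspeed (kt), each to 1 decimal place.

Leg 1: heading 108.4°; drift -10.4° → track 98.0°, groundspeed 105.8 kt
Leg 2: heading 193.6°; drift -11.7° → track 181.9°, groundspeed 74.2 kt
Leg 3: heading 202.8°; drift -9.6° → track 193.2°, groundspeed 71.5 kt
Leg 4: heading 292.4°; drift +14.3° → track 306.7°, groundspeed 81.1 kt
Leg 5: heading 223.5°; drift -3.4° → track 220.1°, groundspeed 67.7 kt
Leg 6: heading 174.5°; drift -14.3° → track 160.2°, groundspeed 81.0 kt

Leg 1: track=98.0°, groundspeed=105.8 kt
Leg 2: track=181.9°, groundspeed=74.2 kt
Leg 3: track=193.2°, groundspeed=71.5 kt
Leg 4: track=306.7°, groundspeed=81.1 kt
Leg 5: track=220.1°, groundspeed=67.7 kt
Leg 6: track=160.2°, groundspeed=81.0 kt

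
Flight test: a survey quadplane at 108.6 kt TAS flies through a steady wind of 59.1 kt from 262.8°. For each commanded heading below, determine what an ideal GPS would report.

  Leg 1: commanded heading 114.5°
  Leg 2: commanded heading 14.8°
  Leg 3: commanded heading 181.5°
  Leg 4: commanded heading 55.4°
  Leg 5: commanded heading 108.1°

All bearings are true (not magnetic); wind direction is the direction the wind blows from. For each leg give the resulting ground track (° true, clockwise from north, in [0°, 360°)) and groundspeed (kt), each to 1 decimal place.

Leg 1: track=103.4°, groundspeed=161.9 kt
Leg 2: track=37.5°, groundspeed=141.8 kt
Leg 3: track=151.1°, groundspeed=115.5 kt
Leg 4: track=65.0°, groundspeed=163.4 kt
Leg 5: track=99.2°, groundspeed=164.0 kt

Leg 1: heading 114.5°; drift -11.1° → track 103.4°, groundspeed 161.9 kt
Leg 2: heading 14.8°; drift +22.7° → track 37.5°, groundspeed 141.8 kt
Leg 3: heading 181.5°; drift -30.4° → track 151.1°, groundspeed 115.5 kt
Leg 4: heading 55.4°; drift +9.6° → track 65.0°, groundspeed 163.4 kt
Leg 5: heading 108.1°; drift -8.9° → track 99.2°, groundspeed 164.0 kt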